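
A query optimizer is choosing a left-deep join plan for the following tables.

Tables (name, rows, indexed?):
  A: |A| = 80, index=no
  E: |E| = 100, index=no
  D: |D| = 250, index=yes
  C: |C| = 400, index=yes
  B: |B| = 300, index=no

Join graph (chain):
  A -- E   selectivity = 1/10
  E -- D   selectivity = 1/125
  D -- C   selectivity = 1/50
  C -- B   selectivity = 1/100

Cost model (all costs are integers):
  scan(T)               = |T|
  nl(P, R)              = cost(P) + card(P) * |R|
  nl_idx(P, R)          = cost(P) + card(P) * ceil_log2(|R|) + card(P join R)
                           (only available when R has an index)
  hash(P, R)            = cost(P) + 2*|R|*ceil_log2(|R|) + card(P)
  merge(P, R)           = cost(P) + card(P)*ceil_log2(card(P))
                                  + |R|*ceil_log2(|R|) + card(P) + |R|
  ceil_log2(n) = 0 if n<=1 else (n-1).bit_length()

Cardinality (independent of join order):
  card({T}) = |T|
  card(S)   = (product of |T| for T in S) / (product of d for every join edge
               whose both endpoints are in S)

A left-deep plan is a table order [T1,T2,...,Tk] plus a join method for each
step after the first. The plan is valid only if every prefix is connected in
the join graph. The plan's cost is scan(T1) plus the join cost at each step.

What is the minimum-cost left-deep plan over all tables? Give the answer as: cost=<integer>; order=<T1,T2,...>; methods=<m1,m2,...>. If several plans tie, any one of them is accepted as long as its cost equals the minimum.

cost=17420; order=E,D,C,B,A; methods=nl_idx,nl_idx,hash,hash

Selinger DP (subsets sized 1..n):
  {A}: scan cost=80, card=80
  {E}: scan cost=100, card=100
  {D}: scan cost=250, card=250
  {C}: scan cost=400, card=400
  {B}: scan cost=300, card=300
  {AE}: card=800; try (A,hash)→1320, (E,merge)→1520, (A,merge)→1540, (E,hash)→1560, (E,nl)→8080, (A,nl)→8100; best=1320 via (A,hash)
  {DE}: card=200; try (D,nl_idx)→1100, (E,hash)→1900, (D,merge)→3150, (E,merge)→3300, (D,hash)→4200, (D,nl)→25100 …(+1); best=1100 via (D,nl_idx)
  {CD}: card=2000; try (C,nl_idx)→4500, (D,hash)→4800, (D,nl_idx)→5600, (C,merge)→6500, (D,merge)→6650, (C,hash)→7700 …(+2); best=4500 via (C,nl_idx)
  {BC}: card=1200; try (C,nl_idx)→4200, (B,hash)→6200, (C,merge)→7300, (B,merge)→7400, (C,hash)→7800, (C,nl)→120300 …(+1); best=4200 via (C,nl_idx)
  {ADE}: card=1600; try (A,hash)→2420, (A,merge)→3540, (D,hash)→6120, (D,nl_idx)→9320, (D,merge)→12370, (A,nl)→17100 …(+1); best=2420 via (A,hash)
  {CDE}: card=1600; try (C,nl_idx)→4500, (C,merge)→6900, (E,hash)→7900, (C,hash)→8500, (E,merge)→29300, (C,nl)→81100 …(+1); best=4500 via (C,nl_idx)
  {BCD}: card=6000; try (D,hash)→9400, (B,hash)→11900, (D,nl_idx)→19800, (D,merge)→20850, (B,merge)→31500, (D,nl)→304200 …(+1); best=9400 via (D,hash)
  {ACDE}: card=12800; try (A,hash)→7220, (C,hash)→11220, (A,merge)→24340, (C,merge)→25620, (C,nl_idx)→29620, (A,nl)→132500 …(+1); best=7220 via (A,hash)
  {BCDE}: card=4800; try (B,hash)→11500, (E,hash)→16800, (B,merge)→26700, (E,merge)→94200, (B,nl)→484500, (E,nl)→609400; best=11500 via (B,hash)
  {ABCDE}: card=38400; try (A,hash)→17420, (B,hash)→25420, (A,merge)→79340, (B,merge)→202220, (A,nl)→395500, (B,nl)→3847220; best=17420 via (A,hash)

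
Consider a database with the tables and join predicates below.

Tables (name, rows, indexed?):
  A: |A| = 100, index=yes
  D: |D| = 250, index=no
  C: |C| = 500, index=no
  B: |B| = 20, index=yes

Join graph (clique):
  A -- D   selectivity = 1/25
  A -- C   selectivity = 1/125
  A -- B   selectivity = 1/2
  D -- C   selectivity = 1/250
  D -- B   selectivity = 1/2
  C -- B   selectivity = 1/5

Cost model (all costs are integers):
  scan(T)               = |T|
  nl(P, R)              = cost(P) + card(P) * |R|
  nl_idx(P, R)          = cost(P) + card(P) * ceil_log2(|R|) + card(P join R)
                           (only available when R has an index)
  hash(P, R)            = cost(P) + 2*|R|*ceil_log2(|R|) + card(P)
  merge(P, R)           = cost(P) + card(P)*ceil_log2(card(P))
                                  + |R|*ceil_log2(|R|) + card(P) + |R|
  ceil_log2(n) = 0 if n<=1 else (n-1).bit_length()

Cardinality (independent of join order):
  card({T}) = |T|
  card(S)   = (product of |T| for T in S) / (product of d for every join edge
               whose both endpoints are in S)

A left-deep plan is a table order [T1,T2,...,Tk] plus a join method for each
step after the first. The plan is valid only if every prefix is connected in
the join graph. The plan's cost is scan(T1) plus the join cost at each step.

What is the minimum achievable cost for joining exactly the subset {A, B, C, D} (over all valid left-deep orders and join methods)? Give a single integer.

Selinger DP over subsets of {A,B,C,D}:
  {A}: scan cost=100, card=100
  {D}: scan cost=250, card=250
  {C}: scan cost=500, card=500
  {B}: scan cost=20, card=20
  {AD}: card=1000; try (A,hash)→1900, (A,nl_idx)→3000, (D,merge)→3150, (A,merge)→3300, (D,hash)→4200, (D,nl)→25100 …(+1); best=1900 via (A,hash)
  {AC}: card=400; try (A,hash)→2400, (A,nl_idx)→4400, (C,merge)→5900, (A,merge)→6300, (C,hash)→9200, (C,nl)→50100 …(+1); best=2400 via (A,hash)
  {AB}: card=1000; try (B,hash)→400, (A,merge)→940, (B,merge)→1020, (A,nl_idx)→1160, (A,hash)→1440, (B,nl_idx)→1600 …(+2); best=400 via (B,hash)
  {CD}: card=500; try (D,hash)→5000, (C,merge)→7500, (D,merge)→7750, (C,hash)→9500, (C,nl)→125250, (D,nl)→125500; best=5000 via (D,hash)
  {BD}: card=2500; try (B,hash)→700, (D,merge)→2390, (B,merge)→2620, (B,nl_idx)→4000, (D,hash)→4040, (D,nl)→5020 …(+1); best=700 via (B,hash)
  {BC}: card=2000; try (B,hash)→1200, (B,nl_idx)→5000, (C,merge)→5140, (B,merge)→5620, (C,hash)→9040, (C,nl)→10020 …(+1); best=1200 via (B,hash)
  {ACD}: card=16; try (D,hash)→6800, (A,hash)→6900, (A,nl_idx)→8516, (D,merge)→8650, (A,merge)→10800, (C,hash)→11900 …(+4); best=6800 via (D,hash)
  {ABD}: card=5000; try (B,hash)→3100, (A,hash)→4600, (D,hash)→5400, (B,nl_idx)→11900, (B,merge)→13020, (D,merge)→13650 …(+5); best=3100 via (B,hash)
  {ABC}: card=800; try (B,hash)→3000, (A,hash)→4600, (B,nl_idx)→5200, (B,merge)→6520, (C,hash)→10400, (B,nl)→10400 …(+5); best=3000 via (B,hash)
  {BCD}: card=1000; try (B,hash)→5700, (D,hash)→7200, (B,nl_idx)→8500, (B,merge)→10120, (C,hash)→12200, (B,nl)→15000 …(+4); best=5700 via (B,hash)
  {ABCD}: card=16; try (B,nl_idx)→6896, (B,merge)→7000, (B,hash)→7016, (B,nl)→7120, (D,hash)→7800, (A,hash)→8100 …(+8); best=6896 via (B,nl_idx)

6896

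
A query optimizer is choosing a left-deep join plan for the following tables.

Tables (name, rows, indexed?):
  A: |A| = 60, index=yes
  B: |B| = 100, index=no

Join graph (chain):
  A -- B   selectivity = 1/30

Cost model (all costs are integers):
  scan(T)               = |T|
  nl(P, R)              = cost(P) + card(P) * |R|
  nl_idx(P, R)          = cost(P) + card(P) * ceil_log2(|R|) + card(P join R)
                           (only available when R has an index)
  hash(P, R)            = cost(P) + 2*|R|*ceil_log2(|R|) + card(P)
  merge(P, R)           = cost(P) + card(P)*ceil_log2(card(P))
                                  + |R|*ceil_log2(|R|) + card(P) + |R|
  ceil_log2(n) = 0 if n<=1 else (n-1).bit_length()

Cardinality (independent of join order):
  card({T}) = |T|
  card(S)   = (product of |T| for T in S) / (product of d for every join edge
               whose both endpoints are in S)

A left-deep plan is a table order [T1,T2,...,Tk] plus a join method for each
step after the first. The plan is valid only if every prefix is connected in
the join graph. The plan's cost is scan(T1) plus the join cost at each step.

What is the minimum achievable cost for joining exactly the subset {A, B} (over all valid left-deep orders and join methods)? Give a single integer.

900

Selinger DP over subsets of {A,B}:
  {A}: scan cost=60, card=60
  {B}: scan cost=100, card=100
  {AB}: card=200; try (A,nl_idx)→900, (A,hash)→920, (B,merge)→1280, (A,merge)→1320, (B,hash)→1520, (B,nl)→6060 …(+1); best=900 via (A,nl_idx)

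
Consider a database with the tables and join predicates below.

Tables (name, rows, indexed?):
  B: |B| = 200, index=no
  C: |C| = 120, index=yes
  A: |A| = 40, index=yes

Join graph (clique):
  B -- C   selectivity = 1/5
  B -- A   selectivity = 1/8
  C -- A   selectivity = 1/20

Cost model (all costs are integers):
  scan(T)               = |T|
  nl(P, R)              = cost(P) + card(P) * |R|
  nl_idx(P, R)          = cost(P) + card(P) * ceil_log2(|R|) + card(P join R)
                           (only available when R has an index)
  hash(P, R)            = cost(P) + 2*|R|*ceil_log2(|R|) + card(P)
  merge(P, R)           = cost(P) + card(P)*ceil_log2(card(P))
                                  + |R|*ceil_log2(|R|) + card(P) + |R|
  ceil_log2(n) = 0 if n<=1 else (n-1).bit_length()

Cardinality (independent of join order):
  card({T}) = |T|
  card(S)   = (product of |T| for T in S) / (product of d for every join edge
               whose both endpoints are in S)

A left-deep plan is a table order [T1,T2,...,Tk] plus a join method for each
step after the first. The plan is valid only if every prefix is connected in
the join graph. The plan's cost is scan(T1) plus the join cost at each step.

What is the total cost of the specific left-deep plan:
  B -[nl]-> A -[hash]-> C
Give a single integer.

10880

step 1: scan B: cost=200, card=200
step 2: join A via nl
    card(P join A) = 200*40/(8) = 1000
    cost = 200 + 200*40 = 8200
step 3: join C via hash
    card(P join C) = 1000*120/(5*20) = 1200
    cost = 8200 + 2*120*7 + 1000 = 10880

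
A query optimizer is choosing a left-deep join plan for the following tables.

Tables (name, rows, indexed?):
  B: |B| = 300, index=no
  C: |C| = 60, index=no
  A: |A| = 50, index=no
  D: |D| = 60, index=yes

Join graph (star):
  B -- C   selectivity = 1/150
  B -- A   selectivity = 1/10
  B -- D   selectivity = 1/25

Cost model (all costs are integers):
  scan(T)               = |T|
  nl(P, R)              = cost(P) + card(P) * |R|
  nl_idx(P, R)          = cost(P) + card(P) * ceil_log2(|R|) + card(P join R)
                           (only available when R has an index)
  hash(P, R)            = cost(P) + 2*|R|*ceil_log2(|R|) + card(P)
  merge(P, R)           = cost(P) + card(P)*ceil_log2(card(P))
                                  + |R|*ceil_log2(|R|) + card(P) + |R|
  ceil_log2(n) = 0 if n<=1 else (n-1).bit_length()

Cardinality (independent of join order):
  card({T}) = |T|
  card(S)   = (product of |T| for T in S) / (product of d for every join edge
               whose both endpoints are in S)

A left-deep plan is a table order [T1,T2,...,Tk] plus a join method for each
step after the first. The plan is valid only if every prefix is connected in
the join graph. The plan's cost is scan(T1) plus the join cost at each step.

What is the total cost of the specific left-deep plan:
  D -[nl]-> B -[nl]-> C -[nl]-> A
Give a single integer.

75660

step 1: scan D: cost=60, card=60
step 2: join B via nl
    card(P join B) = 60*300/(25) = 720
    cost = 60 + 60*300 = 18060
step 3: join C via nl
    card(P join C) = 720*60/(150) = 288
    cost = 18060 + 720*60 = 61260
step 4: join A via nl
    card(P join A) = 288*50/(10) = 1440
    cost = 61260 + 288*50 = 75660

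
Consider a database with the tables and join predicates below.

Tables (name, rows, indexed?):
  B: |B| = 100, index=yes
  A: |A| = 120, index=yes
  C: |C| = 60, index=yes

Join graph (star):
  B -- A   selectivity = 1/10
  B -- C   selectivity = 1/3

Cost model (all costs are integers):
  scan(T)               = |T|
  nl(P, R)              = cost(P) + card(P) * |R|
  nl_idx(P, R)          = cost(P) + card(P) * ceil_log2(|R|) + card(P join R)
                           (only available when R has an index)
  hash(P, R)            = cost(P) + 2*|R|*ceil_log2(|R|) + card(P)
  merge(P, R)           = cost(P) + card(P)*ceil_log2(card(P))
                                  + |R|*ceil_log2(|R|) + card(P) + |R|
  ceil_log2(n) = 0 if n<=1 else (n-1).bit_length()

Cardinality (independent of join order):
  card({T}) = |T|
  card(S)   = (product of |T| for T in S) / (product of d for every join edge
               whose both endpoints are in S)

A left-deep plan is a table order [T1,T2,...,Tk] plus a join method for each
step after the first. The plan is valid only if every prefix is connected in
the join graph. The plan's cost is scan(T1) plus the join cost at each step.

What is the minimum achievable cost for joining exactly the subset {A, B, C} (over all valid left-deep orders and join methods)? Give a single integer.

Selinger DP over subsets of {A,B,C}:
  {B}: scan cost=100, card=100
  {A}: scan cost=120, card=120
  {C}: scan cost=60, card=60
  {AB}: card=1200; try (B,hash)→1640, (A,merge)→1860, (B,merge)→1880, (A,hash)→1880, (A,nl_idx)→2000, (B,nl_idx)→2160 …(+2); best=1640 via (B,hash)
  {BC}: card=2000; try (C,hash)→920, (B,merge)→1280, (C,merge)→1320, (B,hash)→1520, (B,nl_idx)→2480, (C,nl_idx)→2700 …(+2); best=920 via (C,hash)
  {ABC}: card=24000; try (C,hash)→3560, (A,hash)→4600, (C,merge)→16460, (A,merge)→25880, (C,nl_idx)→32840, (A,nl_idx)→38920 …(+2); best=3560 via (C,hash)

3560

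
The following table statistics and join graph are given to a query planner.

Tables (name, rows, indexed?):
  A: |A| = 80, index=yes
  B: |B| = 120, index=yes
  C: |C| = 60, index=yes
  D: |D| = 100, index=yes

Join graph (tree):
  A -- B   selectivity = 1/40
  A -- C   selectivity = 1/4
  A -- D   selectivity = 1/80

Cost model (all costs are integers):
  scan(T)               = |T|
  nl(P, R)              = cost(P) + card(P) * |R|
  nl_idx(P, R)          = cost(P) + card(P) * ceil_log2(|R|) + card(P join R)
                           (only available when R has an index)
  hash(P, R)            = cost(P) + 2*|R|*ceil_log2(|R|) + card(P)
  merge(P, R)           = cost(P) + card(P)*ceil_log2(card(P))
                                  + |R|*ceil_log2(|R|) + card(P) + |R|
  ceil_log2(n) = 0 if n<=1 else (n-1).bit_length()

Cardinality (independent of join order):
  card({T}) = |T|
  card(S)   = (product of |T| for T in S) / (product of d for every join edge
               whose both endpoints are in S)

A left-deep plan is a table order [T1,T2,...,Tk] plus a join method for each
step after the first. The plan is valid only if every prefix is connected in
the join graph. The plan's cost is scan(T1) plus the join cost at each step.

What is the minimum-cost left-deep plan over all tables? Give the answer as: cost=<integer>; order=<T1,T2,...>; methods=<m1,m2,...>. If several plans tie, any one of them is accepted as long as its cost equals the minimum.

Selinger DP (subsets sized 1..n):
  {A}: scan cost=80, card=80
  {B}: scan cost=120, card=120
  {C}: scan cost=60, card=60
  {D}: scan cost=100, card=100
  {AB}: card=240; try (B,nl_idx)→880, (A,nl_idx)→1200, (A,hash)→1360, (B,merge)→1680, (A,merge)→1720, (B,hash)→1840 …(+2); best=880 via (B,nl_idx)
  {AC}: card=1200; try (C,hash)→880, (A,merge)→1120, (C,merge)→1140, (A,hash)→1240, (A,nl_idx)→1680, (C,nl_idx)→1760 …(+2); best=880 via (C,hash)
  {AD}: card=100; try (D,nl_idx)→740, (A,nl_idx)→900, (A,hash)→1320, (D,merge)→1520, (A,merge)→1540, (D,hash)→1560 …(+2); best=740 via (D,nl_idx)
  {ABC}: card=3600; try (C,hash)→1840, (C,merge)→3460, (B,hash)→3760, (C,nl_idx)→5920, (B,nl_idx)→12880, (C,nl)→15280 …(+2); best=1840 via (C,hash)
  {ABD}: card=300; try (B,nl_idx)→1740, (B,merge)→2500, (D,hash)→2520, (B,hash)→2520, (D,nl_idx)→2860, (D,merge)→3840 …(+2); best=1740 via (B,nl_idx)
  {ACD}: card=1500; try (C,hash)→1560, (C,merge)→1960, (C,nl_idx)→2840, (D,hash)→3480, (C,nl)→6740, (D,nl_idx)→10780 …(+2); best=1560 via (C,hash)
  {ABCD}: card=4500; try (C,hash)→2760, (B,hash)→4740, (C,merge)→5160, (D,hash)→6840, (C,nl_idx)→8040, (B,nl_idx)→16560 …(+6); best=2760 via (C,hash)

cost=2760; order=A,D,B,C; methods=nl_idx,nl_idx,hash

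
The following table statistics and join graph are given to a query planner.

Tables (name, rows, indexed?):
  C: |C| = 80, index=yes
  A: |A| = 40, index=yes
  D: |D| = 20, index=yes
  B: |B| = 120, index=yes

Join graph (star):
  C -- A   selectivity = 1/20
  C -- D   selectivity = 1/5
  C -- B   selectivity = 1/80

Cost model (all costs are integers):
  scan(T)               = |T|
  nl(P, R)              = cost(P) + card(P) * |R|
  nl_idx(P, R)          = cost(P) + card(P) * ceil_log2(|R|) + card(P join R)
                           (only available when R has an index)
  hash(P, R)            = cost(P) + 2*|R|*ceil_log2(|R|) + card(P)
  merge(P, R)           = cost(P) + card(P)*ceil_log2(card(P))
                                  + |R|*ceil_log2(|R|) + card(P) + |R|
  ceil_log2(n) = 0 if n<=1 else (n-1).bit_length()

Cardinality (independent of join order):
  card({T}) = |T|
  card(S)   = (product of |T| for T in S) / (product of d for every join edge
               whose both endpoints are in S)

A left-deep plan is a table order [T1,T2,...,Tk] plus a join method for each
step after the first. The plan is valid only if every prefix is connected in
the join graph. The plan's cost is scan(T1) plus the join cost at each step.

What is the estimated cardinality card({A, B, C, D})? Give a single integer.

960

Tables in S: A(40), B(120), C(80), D(20)
Edges inside S: C-A(d=20), C-D(d=5), C-B(d=80)
numerator = 40 * 120 * 80 * 20 = 7680000
denominator = 20 * 5 * 80 = 8000
card(S) = 7680000 / 8000 = 960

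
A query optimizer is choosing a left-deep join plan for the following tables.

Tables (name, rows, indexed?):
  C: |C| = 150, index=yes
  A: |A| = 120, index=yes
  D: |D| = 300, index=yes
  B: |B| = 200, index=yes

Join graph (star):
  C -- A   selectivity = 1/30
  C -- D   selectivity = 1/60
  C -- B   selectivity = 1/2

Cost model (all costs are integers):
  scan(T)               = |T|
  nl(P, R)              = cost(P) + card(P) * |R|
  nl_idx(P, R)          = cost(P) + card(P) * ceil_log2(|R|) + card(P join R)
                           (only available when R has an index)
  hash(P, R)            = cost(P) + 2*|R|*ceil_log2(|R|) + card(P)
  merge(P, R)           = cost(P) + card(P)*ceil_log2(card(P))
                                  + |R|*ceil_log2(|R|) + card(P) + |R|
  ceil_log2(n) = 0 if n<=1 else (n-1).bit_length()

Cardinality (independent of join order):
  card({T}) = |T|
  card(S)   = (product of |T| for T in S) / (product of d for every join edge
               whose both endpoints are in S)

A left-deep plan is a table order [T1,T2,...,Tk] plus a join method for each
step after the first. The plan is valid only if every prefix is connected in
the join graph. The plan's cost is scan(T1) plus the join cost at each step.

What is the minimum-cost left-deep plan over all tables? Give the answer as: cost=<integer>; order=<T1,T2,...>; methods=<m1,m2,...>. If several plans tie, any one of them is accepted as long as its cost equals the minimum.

cost=10880; order=C,D,A,B; methods=nl_idx,hash,hash

Selinger DP (subsets sized 1..n):
  {C}: scan cost=150, card=150
  {A}: scan cost=120, card=120
  {D}: scan cost=300, card=300
  {B}: scan cost=200, card=200
  {AC}: card=600; try (C,nl_idx)→1680, (A,nl_idx)→1800, (A,hash)→1980, (C,merge)→2430, (A,merge)→2460, (C,hash)→2640 …(+2); best=1680 via (C,nl_idx)
  {CD}: card=750; try (D,nl_idx)→2250, (C,hash)→3000, (C,nl_idx)→3450, (D,merge)→4500, (C,merge)→4650, (D,hash)→5700 …(+2); best=2250 via (D,nl_idx)
  {BC}: card=15000; try (C,hash)→2800, (B,merge)→3300, (C,merge)→3350, (B,hash)→3500, (B,nl_idx)→16350, (C,nl_idx)→16800 …(+2); best=2800 via (C,hash)
  {ACD}: card=3000; try (A,hash)→4680, (D,hash)→7680, (D,nl_idx)→10080, (A,nl_idx)→10500, (D,merge)→11280, (A,merge)→11460 …(+2); best=4680 via (A,hash)
  {ABC}: card=60000; try (B,hash)→5480, (B,merge)→10080, (A,hash)→19480, (B,nl_idx)→66480, (B,nl)→121680, (A,nl_idx)→167800 …(+2); best=5480 via (B,hash)
  {BCD}: card=75000; try (B,hash)→6200, (B,merge)→12300, (D,hash)→23200, (B,nl_idx)→83250, (B,nl)→152250, (D,nl_idx)→212800 …(+2); best=6200 via (B,hash)
  {ABCD}: card=300000; try (B,hash)→10880, (B,merge)→45480, (D,hash)→70880, (A,hash)→82880, (B,nl_idx)→328680, (B,nl)→604680 …(+6); best=10880 via (B,hash)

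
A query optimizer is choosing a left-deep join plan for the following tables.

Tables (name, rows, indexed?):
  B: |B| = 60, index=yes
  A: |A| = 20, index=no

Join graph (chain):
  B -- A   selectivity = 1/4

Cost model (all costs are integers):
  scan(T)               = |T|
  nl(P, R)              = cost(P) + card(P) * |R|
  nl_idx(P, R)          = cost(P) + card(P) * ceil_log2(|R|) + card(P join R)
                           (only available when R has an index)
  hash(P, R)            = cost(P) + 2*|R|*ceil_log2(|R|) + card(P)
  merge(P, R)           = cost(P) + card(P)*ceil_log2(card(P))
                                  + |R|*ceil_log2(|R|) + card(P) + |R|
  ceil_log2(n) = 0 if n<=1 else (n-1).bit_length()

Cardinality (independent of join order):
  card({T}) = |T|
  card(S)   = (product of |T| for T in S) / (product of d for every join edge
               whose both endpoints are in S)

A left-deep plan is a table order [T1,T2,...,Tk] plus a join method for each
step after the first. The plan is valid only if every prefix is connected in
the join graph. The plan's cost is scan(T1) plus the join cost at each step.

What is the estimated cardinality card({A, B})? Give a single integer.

300

Tables in S: A(20), B(60)
Edges inside S: B-A(d=4)
numerator = 20 * 60 = 1200
denominator = 4 = 4
card(S) = 1200 / 4 = 300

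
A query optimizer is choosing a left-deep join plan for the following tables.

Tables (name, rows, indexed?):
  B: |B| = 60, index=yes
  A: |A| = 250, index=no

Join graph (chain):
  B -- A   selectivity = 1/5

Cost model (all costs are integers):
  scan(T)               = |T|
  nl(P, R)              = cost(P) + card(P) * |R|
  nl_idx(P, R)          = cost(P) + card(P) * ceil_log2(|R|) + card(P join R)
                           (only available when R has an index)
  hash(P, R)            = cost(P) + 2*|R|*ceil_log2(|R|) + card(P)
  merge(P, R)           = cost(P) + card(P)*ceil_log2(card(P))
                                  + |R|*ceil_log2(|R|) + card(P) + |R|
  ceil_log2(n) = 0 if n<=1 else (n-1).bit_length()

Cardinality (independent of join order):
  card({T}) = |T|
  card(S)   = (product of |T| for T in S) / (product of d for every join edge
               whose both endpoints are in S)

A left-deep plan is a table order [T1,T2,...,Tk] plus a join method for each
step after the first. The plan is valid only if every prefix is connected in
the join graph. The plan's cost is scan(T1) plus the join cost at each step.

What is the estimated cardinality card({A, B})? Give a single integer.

Tables in S: A(250), B(60)
Edges inside S: B-A(d=5)
numerator = 250 * 60 = 15000
denominator = 5 = 5
card(S) = 15000 / 5 = 3000

3000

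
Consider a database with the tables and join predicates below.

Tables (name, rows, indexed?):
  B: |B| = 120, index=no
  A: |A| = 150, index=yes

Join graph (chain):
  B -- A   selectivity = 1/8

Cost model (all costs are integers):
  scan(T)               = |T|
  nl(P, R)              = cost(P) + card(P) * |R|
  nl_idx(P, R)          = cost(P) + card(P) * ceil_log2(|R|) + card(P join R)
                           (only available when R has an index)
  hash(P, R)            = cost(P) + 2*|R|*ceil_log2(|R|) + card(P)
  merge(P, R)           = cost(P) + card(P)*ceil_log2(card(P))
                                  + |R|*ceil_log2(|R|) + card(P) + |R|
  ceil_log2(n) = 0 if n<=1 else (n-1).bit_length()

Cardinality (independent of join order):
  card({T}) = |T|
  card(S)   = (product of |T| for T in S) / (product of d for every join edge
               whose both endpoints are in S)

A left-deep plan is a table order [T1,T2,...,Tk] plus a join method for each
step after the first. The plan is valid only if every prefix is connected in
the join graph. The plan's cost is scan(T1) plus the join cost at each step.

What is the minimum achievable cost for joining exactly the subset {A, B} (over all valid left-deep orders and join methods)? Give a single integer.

1980

Selinger DP over subsets of {A,B}:
  {B}: scan cost=120, card=120
  {A}: scan cost=150, card=150
  {AB}: card=2250; try (B,hash)→1980, (A,merge)→2430, (B,merge)→2460, (A,hash)→2640, (A,nl_idx)→3330, (A,nl)→18120 …(+1); best=1980 via (B,hash)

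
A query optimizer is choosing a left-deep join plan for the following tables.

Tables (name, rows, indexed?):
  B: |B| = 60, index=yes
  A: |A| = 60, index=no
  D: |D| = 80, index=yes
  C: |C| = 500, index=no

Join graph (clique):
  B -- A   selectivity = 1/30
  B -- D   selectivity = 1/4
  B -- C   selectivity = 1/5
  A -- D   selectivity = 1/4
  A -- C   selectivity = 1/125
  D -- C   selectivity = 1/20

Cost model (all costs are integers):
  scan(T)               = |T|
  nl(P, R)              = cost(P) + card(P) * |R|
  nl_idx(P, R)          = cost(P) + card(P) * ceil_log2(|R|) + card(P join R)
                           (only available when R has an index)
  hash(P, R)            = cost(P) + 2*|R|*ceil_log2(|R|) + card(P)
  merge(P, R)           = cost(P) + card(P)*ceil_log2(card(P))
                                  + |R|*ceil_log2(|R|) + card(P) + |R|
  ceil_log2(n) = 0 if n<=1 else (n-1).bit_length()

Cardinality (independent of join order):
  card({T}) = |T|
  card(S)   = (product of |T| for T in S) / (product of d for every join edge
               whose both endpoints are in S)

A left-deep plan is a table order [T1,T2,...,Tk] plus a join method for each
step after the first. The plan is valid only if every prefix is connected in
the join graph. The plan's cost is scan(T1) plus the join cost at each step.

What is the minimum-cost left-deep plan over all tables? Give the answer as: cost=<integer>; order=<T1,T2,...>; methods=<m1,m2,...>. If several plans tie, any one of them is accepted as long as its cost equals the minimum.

Selinger DP (subsets sized 1..n):
  {B}: scan cost=60, card=60
  {A}: scan cost=60, card=60
  {D}: scan cost=80, card=80
  {C}: scan cost=500, card=500
  {AB}: card=120; try (B,nl_idx)→540, (B,hash)→840, (A,hash)→840, (B,merge)→900, (A,merge)→900, (B,nl)→3660 …(+1); best=540 via (B,nl_idx)
  {BD}: card=1200; try (B,hash)→880, (D,merge)→1120, (B,merge)→1140, (D,hash)→1240, (D,nl_idx)→1680, (B,nl_idx)→1760 …(+2); best=880 via (B,hash)
  {BC}: card=6000; try (B,hash)→1720, (C,merge)→5480, (B,merge)→5920, (C,hash)→9120, (B,nl_idx)→9500, (C,nl)→30060 …(+1); best=1720 via (B,hash)
  {AD}: card=1200; try (A,hash)→880, (D,merge)→1120, (A,merge)→1140, (D,hash)→1240, (D,nl_idx)→1680, (D,nl)→4860 …(+1); best=880 via (A,hash)
  {AC}: card=240; try (A,hash)→1720, (C,merge)→5480, (A,merge)→5920, (C,hash)→9120, (C,nl)→30060, (A,nl)→30500; best=1720 via (A,hash)
  {CD}: card=2000; try (D,hash)→2120, (C,merge)→5720, (D,nl_idx)→6000, (D,merge)→6140, (C,hash)→9160, (C,nl)→40080 …(+1); best=2120 via (D,hash)
  {ABD}: card=600; try (D,hash)→1780, (D,nl_idx)→1980, (D,merge)→2140, (B,hash)→2800, (A,hash)→2800, (B,nl_idx)→8680 …(+5); best=1780 via (D,hash)
  {ABC}: card=96; try (B,hash)→2680, (B,nl_idx)→3256, (B,merge)→4300, (C,merge)→6500, (A,hash)→8440, (C,hash)→9660 …(+4); best=2680 via (B,hash)
  {BCD}: card=6000; try (B,hash)→4840, (D,hash)→8840, (C,hash)→11080, (B,nl_idx)→20120, (C,merge)→20280, (B,merge)→26540 …(+5); best=4840 via (B,hash)
  {ACD}: card=240; try (D,hash)→3080, (D,nl_idx)→3640, (D,merge)→4520, (A,hash)→4840, (C,hash)→11080, (C,merge)→20280 …(+4); best=3080 via (D,hash)
  {ABCD}: card=24; try (D,nl_idx)→3376, (D,hash)→3896, (B,hash)→4040, (D,merge)→4088, (B,nl_idx)→4544, (B,merge)→5660 …(+8); best=3376 via (D,nl_idx)

cost=3376; order=C,A,B,D; methods=hash,hash,nl_idx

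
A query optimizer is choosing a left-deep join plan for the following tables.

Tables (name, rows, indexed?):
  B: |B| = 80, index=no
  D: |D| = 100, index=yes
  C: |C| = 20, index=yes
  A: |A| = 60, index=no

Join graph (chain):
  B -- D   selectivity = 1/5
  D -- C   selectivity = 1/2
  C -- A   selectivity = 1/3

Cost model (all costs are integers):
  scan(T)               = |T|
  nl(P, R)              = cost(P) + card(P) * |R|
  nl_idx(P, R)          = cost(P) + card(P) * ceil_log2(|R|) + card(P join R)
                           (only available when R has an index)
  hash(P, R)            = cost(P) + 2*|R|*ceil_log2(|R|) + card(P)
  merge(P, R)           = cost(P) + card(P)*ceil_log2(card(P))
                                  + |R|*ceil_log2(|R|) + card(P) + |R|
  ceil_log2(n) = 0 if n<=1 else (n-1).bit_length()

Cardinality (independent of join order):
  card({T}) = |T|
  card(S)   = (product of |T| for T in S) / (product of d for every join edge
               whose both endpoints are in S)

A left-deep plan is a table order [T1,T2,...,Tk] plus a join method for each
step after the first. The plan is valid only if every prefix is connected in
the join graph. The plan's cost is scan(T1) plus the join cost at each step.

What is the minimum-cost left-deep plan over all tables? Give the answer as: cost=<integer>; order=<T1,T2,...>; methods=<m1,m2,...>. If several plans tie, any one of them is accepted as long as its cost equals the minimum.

Selinger DP (subsets sized 1..n):
  {B}: scan cost=80, card=80
  {D}: scan cost=100, card=100
  {C}: scan cost=20, card=20
  {A}: scan cost=60, card=60
  {BD}: card=1600; try (B,hash)→1320, (D,merge)→1520, (B,merge)→1540, (D,hash)→1560, (D,nl_idx)→2240, (D,nl)→8080 …(+1); best=1320 via (B,hash)
  {CD}: card=1000; try (C,hash)→400, (D,merge)→940, (C,merge)→1020, (D,nl_idx)→1160, (D,hash)→1440, (C,nl_idx)→1600 …(+2); best=400 via (C,hash)
  {AC}: card=400; try (C,hash)→320, (A,merge)→560, (C,merge)→600, (C,nl_idx)→760, (A,hash)→760, (A,nl)→1220 …(+1); best=320 via (C,hash)
  {BCD}: card=16000; try (B,hash)→2520, (C,hash)→3120, (B,merge)→12040, (C,merge)→20640, (C,nl_idx)→25320, (C,nl)→33320 …(+1); best=2520 via (B,hash)
  {ACD}: card=20000; try (D,hash)→2120, (A,hash)→2120, (D,merge)→5120, (A,merge)→11820, (D,nl_idx)→23120, (D,nl)→40320 …(+1); best=2120 via (D,hash)
  {ABCD}: card=320000; try (A,hash)→19240, (B,hash)→23240, (A,merge)→242940, (B,merge)→322760, (A,nl)→962520, (B,nl)→1602120; best=19240 via (A,hash)

cost=19240; order=D,C,B,A; methods=hash,hash,hash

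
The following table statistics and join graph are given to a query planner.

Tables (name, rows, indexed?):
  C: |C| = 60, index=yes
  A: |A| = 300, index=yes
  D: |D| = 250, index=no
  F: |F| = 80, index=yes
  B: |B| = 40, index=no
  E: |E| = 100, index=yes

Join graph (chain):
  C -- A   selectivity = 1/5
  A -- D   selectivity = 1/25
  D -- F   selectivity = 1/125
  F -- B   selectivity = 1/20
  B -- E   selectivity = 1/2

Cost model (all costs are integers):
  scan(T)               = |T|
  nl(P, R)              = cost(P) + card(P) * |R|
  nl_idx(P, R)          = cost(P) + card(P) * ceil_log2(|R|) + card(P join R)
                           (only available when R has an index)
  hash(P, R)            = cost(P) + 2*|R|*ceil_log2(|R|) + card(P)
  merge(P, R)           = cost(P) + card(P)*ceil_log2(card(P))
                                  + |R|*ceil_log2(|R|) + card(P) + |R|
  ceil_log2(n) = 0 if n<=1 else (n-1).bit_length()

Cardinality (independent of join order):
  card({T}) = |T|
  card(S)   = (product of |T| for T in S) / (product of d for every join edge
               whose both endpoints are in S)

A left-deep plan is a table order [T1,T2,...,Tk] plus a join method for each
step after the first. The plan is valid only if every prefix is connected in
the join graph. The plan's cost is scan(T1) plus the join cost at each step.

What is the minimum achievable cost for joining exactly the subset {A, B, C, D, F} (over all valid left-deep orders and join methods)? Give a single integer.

11940

Selinger DP over subsets of {A,B,C,D,F}:
  {C}: scan cost=60, card=60
  {A}: scan cost=300, card=300
  {D}: scan cost=250, card=250
  {F}: scan cost=80, card=80
  {B}: scan cost=40, card=40
  {AC}: card=3600; try (C,hash)→1320, (A,merge)→3480, (C,merge)→3720, (A,nl_idx)→4200, (A,hash)→5520, (C,nl_idx)→5700 …(+2); best=1320 via (C,hash)
  {AD}: card=3000; try (D,hash)→4600, (A,merge)→5500, (A,nl_idx)→5500, (D,merge)→5550, (A,hash)→5900, (A,nl)→75250 …(+1); best=4600 via (D,hash)
  {DF}: card=160; try (F,hash)→1620, (F,nl_idx)→2160, (D,merge)→2970, (F,merge)→3140, (D,hash)→4160, (D,nl)→20080 …(+1); best=1620 via (F,hash)
  {BF}: card=160; try (F,nl_idx)→480, (B,hash)→640, (F,merge)→960, (B,merge)→1000, (F,hash)→1200, (F,nl)→3240 …(+1); best=480 via (F,nl_idx)
  {ACD}: card=36000; try (C,hash)→8320, (D,hash)→8920, (C,merge)→44020, (D,merge)→50370, (C,nl_idx)→58600, (C,nl)→184600 …(+1); best=8320 via (C,hash)
  {ADF}: card=1920; try (A,nl_idx)→4980, (A,merge)→6060, (A,hash)→7180, (F,hash)→8720, (F,nl_idx)→27520, (F,merge)→44240 …(+2); best=4980 via (A,nl_idx)
  {BDF}: card=320; try (B,hash)→2260, (B,merge)→3340, (D,merge)→4170, (D,hash)→4640, (B,nl)→8020, (D,nl)→40480; best=2260 via (B,hash)
  {ACDF}: card=23040; try (C,hash)→7620, (C,merge)→28440, (C,nl_idx)→39540, (F,hash)→45440, (C,nl)→120180, (F,nl_idx)→283360 …(+2); best=7620 via (C,hash)
  {ABDF}: card=3840; try (B,hash)→7380, (A,hash)→7980, (A,merge)→8460, (A,nl_idx)→8980, (B,merge)→28300, (B,nl)→81780 …(+1); best=7380 via (B,hash)
  {ABCDF}: card=46080; try (C,hash)→11940, (B,hash)→31140, (C,merge)→57720, (C,nl_idx)→76500, (C,nl)→237780, (B,merge)→376540 …(+1); best=11940 via (C,hash)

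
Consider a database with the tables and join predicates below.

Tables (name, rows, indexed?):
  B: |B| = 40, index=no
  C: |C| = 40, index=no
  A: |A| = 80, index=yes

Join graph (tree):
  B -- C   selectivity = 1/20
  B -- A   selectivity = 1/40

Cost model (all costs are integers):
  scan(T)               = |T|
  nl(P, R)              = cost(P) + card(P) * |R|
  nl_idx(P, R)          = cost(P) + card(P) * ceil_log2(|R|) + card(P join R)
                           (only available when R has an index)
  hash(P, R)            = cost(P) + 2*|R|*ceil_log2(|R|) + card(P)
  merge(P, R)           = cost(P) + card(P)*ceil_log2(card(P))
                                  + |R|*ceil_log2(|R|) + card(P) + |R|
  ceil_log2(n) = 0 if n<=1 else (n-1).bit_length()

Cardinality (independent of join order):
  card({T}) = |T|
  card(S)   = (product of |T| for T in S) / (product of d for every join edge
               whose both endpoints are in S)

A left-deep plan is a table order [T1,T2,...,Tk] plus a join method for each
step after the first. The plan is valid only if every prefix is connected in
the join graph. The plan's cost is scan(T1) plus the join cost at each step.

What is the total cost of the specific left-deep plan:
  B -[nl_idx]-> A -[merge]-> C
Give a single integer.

1320

step 1: scan B: cost=40, card=40
step 2: join A via nl_idx
    card(P join A) = 40*80/(40) = 80
    cost = 40 + 40*7 + 80 = 400
step 3: join C via merge
    card(P join C) = 80*40/(20) = 160
    cost = 400 + 80*7 + 40*6 + 80 + 40 = 1320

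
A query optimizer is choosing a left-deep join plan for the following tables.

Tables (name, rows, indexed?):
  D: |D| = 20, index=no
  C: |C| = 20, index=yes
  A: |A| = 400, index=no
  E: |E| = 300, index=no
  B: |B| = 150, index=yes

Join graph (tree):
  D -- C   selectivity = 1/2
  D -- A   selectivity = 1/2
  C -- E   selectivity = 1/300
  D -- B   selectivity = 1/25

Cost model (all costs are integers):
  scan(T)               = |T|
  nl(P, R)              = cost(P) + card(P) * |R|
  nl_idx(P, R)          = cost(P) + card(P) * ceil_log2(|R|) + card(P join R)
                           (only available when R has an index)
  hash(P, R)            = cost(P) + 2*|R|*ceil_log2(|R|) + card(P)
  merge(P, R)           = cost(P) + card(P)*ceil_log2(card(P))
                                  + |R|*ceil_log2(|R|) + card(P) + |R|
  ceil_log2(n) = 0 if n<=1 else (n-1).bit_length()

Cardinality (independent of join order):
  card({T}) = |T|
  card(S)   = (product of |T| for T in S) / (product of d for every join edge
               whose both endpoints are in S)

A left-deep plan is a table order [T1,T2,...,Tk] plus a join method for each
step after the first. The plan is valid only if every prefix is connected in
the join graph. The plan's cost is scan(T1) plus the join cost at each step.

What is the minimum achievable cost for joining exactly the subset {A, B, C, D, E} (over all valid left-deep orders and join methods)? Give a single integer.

Selinger DP over subsets of {A,B,C,D,E}:
  {D}: scan cost=20, card=20
  {C}: scan cost=20, card=20
  {A}: scan cost=400, card=400
  {E}: scan cost=300, card=300
  {B}: scan cost=150, card=150
  {CD}: card=200; try (D,hash)→240, (C,hash)→240, (D,merge)→260, (C,merge)→260, (C,nl_idx)→320, (D,nl)→420 …(+1); best=240 via (D,hash)
  {AD}: card=4000; try (D,hash)→1000, (A,merge)→4140, (D,merge)→4520, (A,hash)→7240, (A,nl)→8020, (D,nl)→8400; best=1000 via (D,hash)
  {BD}: card=120; try (B,nl_idx)→300, (D,hash)→500, (B,merge)→1490, (D,merge)→1620, (B,hash)→2440, (B,nl)→3020 …(+1); best=300 via (B,nl_idx)
  {CE}: card=20; try (C,hash)→800, (C,nl_idx)→1820, (E,merge)→3140, (C,merge)→3420, (E,hash)→5440, (E,nl)→6020 …(+1); best=800 via (C,hash)
  {ACD}: card=40000; try (C,hash)→5200, (A,merge)→6040, (A,hash)→7640, (C,merge)→53120, (C,nl_idx)→61000, (A,nl)→80240 …(+1); best=5200 via (C,hash)
  {CDE}: card=200; try (D,hash)→1020, (D,merge)→1040, (D,nl)→1200, (E,merge)→5040, (E,hash)→5840, (E,nl)→60240; best=1020 via (D,hash)
  {BCD}: card=1200; try (C,hash)→620, (C,merge)→1380, (C,nl_idx)→2100, (C,nl)→2700, (B,hash)→2840, (B,nl_idx)→3040 …(+2); best=620 via (C,hash)
  {ABD}: card=24000; try (A,merge)→5260, (B,hash)→7400, (A,hash)→7620, (A,nl)→48300, (B,merge)→54350, (B,nl_idx)→57000 …(+1); best=5260 via (A,merge)
  {ACDE}: card=40000; try (A,merge)→6820, (A,hash)→8420, (E,hash)→50600, (A,nl)→81020, (E,merge)→688200, (E,nl)→12005200; best=6820 via (A,merge)
  {ABCD}: card=240000; try (A,hash)→9020, (A,merge)→19020, (C,hash)→29460, (B,hash)→47600, (C,nl_idx)→365260, (C,merge)→389380 …(+5); best=9020 via (A,hash)
  {BCDE}: card=1200; try (B,hash)→3620, (B,nl_idx)→3820, (B,merge)→4170, (E,hash)→7220, (E,merge)→18020, (B,nl)→31020 …(+1); best=3620 via (B,hash)
  {ABCDE}: card=240000; try (A,hash)→12020, (A,merge)→22020, (B,hash)→49220, (E,hash)→254420, (A,nl)→483620, (B,nl_idx)→566820 …(+4); best=12020 via (A,hash)

12020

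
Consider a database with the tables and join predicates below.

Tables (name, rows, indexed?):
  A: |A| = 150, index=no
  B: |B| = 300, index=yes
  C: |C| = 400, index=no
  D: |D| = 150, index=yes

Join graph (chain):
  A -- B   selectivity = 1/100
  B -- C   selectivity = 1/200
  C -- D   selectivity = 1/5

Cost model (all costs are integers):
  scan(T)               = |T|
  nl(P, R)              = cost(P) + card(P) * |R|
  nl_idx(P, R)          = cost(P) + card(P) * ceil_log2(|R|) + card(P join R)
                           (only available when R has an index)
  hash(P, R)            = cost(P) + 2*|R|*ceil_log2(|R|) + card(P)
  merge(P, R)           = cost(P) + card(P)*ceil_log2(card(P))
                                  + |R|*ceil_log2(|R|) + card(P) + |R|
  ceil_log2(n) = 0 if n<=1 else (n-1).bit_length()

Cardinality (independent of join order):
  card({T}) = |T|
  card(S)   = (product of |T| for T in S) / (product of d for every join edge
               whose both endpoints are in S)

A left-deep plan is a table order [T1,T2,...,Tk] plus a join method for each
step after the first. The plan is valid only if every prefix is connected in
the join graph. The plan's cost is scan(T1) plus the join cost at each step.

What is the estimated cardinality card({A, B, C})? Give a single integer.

900

Tables in S: A(150), B(300), C(400)
Edges inside S: A-B(d=100), B-C(d=200)
numerator = 150 * 300 * 400 = 18000000
denominator = 100 * 200 = 20000
card(S) = 18000000 / 20000 = 900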